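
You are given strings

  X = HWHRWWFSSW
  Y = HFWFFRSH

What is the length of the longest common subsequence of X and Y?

4

Taking H (X #1, Y #1), W (X #2, Y #3), R (X #4, Y #6), S (X #8, Y #7) gives a common subsequence of length 4. dp[10][8] = 4 confirms this is the maximum.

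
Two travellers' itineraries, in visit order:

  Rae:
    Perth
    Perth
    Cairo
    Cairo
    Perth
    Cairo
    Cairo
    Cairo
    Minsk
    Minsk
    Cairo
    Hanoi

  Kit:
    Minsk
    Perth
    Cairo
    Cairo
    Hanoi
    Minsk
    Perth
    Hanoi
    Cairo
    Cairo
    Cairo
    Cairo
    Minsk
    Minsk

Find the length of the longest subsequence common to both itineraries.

One common subsequence of length 9: Perth at Rae[2]=Kit[2]; then Cairo at Rae[3]=Kit[3]; then Cairo at Rae[4]=Kit[4]; then Perth at Rae[5]=Kit[7]; then Cairo at Rae[6]=Kit[10]; then Cairo at Rae[7]=Kit[11]; then Cairo at Rae[8]=Kit[12]; then Minsk at Rae[9]=Kit[13]; then Minsk at Rae[10]=Kit[14]. Since dp[12][14] = 9, nothing longer is possible.

9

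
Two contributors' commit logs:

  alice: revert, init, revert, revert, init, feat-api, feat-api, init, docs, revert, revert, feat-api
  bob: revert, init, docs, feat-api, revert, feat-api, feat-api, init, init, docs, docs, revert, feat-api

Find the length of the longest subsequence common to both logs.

One common subsequence of length 9: revert (alice #1, bob #1); then init (alice #2, bob #2); then revert (alice #4, bob #5); then feat-api (alice #6, bob #6); then feat-api (alice #7, bob #7); then init (alice #8, bob #9); then docs (alice #9, bob #11); then revert (alice #11, bob #12); then feat-api (alice #12, bob #13). dp[12][13] = 9 confirms this is the maximum.

9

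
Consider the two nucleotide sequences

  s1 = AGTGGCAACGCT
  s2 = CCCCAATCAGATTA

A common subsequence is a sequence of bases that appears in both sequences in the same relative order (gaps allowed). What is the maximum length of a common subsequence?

Pick A at s1[1]=s2[6]; then T at s1[3]=s2[7]; then C at s1[6]=s2[8]; then A at s1[7]=s2[9]; then A at s1[8]=s2[11]; then T at s1[12]=s2[13]; all 6 bases appear in both, in order, and the DP table's final entry dp[12][14] is also 6, so no common subsequence is longer.

6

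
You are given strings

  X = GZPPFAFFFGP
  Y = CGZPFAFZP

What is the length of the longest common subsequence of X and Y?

7

Let dp[i][j] be the LCS length of the first i characters of X and the first j characters of Y. dp[i][j] = dp[i-1][j-1]+1 when the i-th and j-th characters match, else max(dp[i-1][j], dp[i][j-1]).
    ·  C  G  Z  P  F  A  F  Z  P
 ·  0  0  0  0  0  0  0  0  0  0
 G  0  0  1  1  1  1  1  1  1  1
 Z  0  0  1  2  2  2  2  2  2  2
 P  0  0  1  2  3  3  3  3  3  3
 P  0  0  1  2  3  3  3  3  3  4
 F  0  0  1  2  3  4  4  4  4  4
 A  0  0  1  2  3  4  5  5  5  5
 F  0  0  1  2  3  4  5  6  6  6
 F  0  0  1  2  3  4  5  6  6  6
 F  0  0  1  2  3  4  5  6  6  6
 G  0  0  1  2  3  4  5  6  6  6
 P  0  0  1  2  3  4  5  6  6  7
dp[11][9] = 7. One LCS (by backtracking along matches): GZPFAFP.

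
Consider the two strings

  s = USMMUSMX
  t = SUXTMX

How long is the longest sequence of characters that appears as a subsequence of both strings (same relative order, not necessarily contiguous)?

Match S at s[2]=t[1]; then U at s[5]=t[2]; then M at s[7]=t[5]; then X at s[8]=t[6] — 4 characters in the same relative order in both. dp[8][6] = 4 confirms this is the maximum.

4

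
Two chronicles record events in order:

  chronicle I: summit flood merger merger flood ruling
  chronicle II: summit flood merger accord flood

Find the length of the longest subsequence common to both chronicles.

Taking summit (chronicle I #1, chronicle II #1); then flood (chronicle I #2, chronicle II #2); then merger (chronicle I #3, chronicle II #3); then flood (chronicle I #5, chronicle II #5) gives a common subsequence of length 4. Since dp[6][5] = 4, nothing longer is possible.

4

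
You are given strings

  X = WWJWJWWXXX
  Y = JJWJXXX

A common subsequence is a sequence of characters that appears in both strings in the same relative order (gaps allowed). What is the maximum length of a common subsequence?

Let dp[i][j] be the LCS length of the first i characters of X and the first j characters of Y. dp[i][j] = dp[i-1][j-1]+1 when the i-th and j-th characters match, else max(dp[i-1][j], dp[i][j-1]).
    ·  J  J  W  J  X  X  X
 ·  0  0  0  0  0  0  0  0
 W  0  0  0  1  1  1  1  1
 W  0  0  0  1  1  1  1  1
 J  0  1  1  1  2  2  2  2
 W  0  1  1  2  2  2  2  2
 J  0  1  2  2  3  3  3  3
 W  0  1  2  3  3  3  3  3
 W  0  1  2  3  3  3  3  3
 X  0  1  2  3  3  4  4  4
 X  0  1  2  3  3  4  5  5
 X  0  1  2  3  3  4  5  6
dp[10][7] = 6. One LCS (by backtracking along matches): JWJXXX.

6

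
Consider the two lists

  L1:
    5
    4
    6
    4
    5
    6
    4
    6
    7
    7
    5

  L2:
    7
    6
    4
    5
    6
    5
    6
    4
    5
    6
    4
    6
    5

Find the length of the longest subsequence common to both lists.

Pick 5 at L1[1]=L2[6], 6 at L1[3]=L2[7], 4 at L1[4]=L2[8], 5 at L1[5]=L2[9], 6 at L1[6]=L2[10], 4 at L1[7]=L2[11], 6 at L1[8]=L2[12], 5 at L1[11]=L2[13]; all 8 values appear in both, in order. Since dp[11][13] = 8, nothing longer is possible.

8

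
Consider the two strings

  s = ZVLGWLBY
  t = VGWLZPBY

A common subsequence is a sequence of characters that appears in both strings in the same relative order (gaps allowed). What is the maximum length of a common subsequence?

6

Let dp[i][j] be the LCS length of the first i characters of s and the first j characters of t. dp[i][j] = dp[i-1][j-1]+1 when the i-th and j-th characters match, else max(dp[i-1][j], dp[i][j-1]).
    ·  V  G  W  L  Z  P  B  Y
 ·  0  0  0  0  0  0  0  0  0
 Z  0  0  0  0  0  1  1  1  1
 V  0  1  1  1  1  1  1  1  1
 L  0  1  1  1  2  2  2  2  2
 G  0  1  2  2  2  2  2  2  2
 W  0  1  2  3  3  3  3  3  3
 L  0  1  2  3  4  4  4  4  4
 B  0  1  2  3  4  4  4  5  5
 Y  0  1  2  3  4  4  4  5  6
dp[8][8] = 6. One LCS (by backtracking along matches): VGWLBY.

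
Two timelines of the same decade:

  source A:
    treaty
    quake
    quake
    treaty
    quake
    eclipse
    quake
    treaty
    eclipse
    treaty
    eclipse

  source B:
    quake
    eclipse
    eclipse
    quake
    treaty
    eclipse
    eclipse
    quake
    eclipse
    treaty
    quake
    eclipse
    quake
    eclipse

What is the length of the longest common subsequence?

Match quake at source A[2]=source B[1]; then quake at source A[3]=source B[4]; then treaty at source A[4]=source B[5]; then quake at source A[5]=source B[8]; then eclipse at source A[6]=source B[9]; then quake at source A[7]=source B[11]; then eclipse at source A[9]=source B[12]; then eclipse at source A[11]=source B[14] — 8 events in the same relative order in both. dp[11][14] = 8 confirms this is the maximum.

8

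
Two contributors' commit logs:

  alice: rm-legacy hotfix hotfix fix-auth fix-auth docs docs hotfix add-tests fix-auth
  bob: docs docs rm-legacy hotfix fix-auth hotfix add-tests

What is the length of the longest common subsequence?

5

Match rm-legacy (alice #1, bob #3) → hotfix (alice #3, bob #4) → fix-auth (alice #5, bob #5) → hotfix (alice #8, bob #6) → add-tests (alice #9, bob #7) — 5 commits in the same relative order in both. dp[10][7] = 5 confirms this is the maximum.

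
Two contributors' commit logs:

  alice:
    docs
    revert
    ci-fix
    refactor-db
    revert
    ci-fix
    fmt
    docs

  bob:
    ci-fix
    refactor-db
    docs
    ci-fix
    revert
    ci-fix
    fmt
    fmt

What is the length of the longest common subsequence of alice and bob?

Taking docs (alice #1, bob #3), then ci-fix (alice #3, bob #4), then revert (alice #5, bob #5), then ci-fix (alice #6, bob #6), then fmt (alice #7, bob #8) gives a common subsequence of length 5. dp[8][8] = 5 confirms this is the maximum.

5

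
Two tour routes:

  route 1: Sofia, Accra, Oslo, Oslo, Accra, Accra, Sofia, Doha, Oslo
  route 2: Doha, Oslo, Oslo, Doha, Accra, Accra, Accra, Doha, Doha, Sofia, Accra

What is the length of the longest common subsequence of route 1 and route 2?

Match Oslo at route 1[3]=route 2[2]; then Oslo at route 1[4]=route 2[3]; then Accra at route 1[5]=route 2[6]; then Accra at route 1[6]=route 2[7]; then Sofia at route 1[7]=route 2[10] — 5 stops in the same relative order in both, and the DP table's final entry dp[9][11] is also 5, so no common subsequence is longer.

5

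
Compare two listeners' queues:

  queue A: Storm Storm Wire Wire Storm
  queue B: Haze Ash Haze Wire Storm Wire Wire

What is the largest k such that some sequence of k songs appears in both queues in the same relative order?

3

Pick Storm (queue A #2, queue B #5) → Wire (queue A #3, queue B #6) → Wire (queue A #4, queue B #7); all 3 songs appear in both, in order. Since dp[5][7] = 3, nothing longer is possible.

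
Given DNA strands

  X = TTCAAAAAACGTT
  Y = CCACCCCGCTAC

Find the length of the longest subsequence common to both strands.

5

One common subsequence of length 5: C at X[3]=Y[2], then A at X[4]=Y[3], then C at X[10]=Y[7], then G at X[11]=Y[8], then T at X[12]=Y[10]. dp[13][12] = 5 confirms this is the maximum.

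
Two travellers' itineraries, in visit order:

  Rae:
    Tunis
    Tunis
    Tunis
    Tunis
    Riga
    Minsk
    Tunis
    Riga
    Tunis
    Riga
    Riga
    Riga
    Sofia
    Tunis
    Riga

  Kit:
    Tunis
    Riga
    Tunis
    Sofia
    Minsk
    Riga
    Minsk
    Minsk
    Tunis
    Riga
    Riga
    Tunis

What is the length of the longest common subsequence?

8

One common subsequence of length 8: Tunis (Rae #1, Kit #1) → Tunis (Rae #2, Kit #3) → Riga (Rae #5, Kit #6) → Minsk (Rae #6, Kit #8) → Tunis (Rae #9, Kit #9) → Riga (Rae #11, Kit #10) → Riga (Rae #12, Kit #11) → Tunis (Rae #14, Kit #12), and the DP table's final entry dp[15][12] is also 8, so no common subsequence is longer.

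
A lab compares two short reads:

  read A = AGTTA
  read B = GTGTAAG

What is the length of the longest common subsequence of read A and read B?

One common subsequence of length 4: G (read A #2, read B #1) → T (read A #3, read B #2) → T (read A #4, read B #4) → A (read A #5, read B #6). dp[5][7] = 4 confirms this is the maximum.

4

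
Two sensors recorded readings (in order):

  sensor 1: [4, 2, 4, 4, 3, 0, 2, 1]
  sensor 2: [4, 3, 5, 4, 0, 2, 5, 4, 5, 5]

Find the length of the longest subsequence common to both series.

Let dp[i][j] be the LCS length of the first i values of sensor 1 and the first j values of sensor 2. dp[i][j] = dp[i-1][j-1]+1 when the i-th and j-th values match, else max(dp[i-1][j], dp[i][j-1]).
    ·  4  3  5  4  0  2  5  4  5  5
 ·  0  0  0  0  0  0  0  0  0  0  0
 4  0  1  1  1  1  1  1  1  1  1  1
 2  0  1  1  1  1  1  2  2  2  2  2
 4  0  1  1  1  2  2  2  2  3  3  3
 4  0  1  1  1  2  2  2  2  3  3  3
 3  0  1  2  2  2  2  2  2  3  3  3
 0  0  1  2  2  2  3  3  3  3  3  3
 2  0  1  2  2  2  3  4  4  4  4  4
 1  0  1  2  2  2  3  4  4  4  4  4
dp[8][10] = 4. One LCS (by backtracking along matches): 4, 4, 0, 2.

4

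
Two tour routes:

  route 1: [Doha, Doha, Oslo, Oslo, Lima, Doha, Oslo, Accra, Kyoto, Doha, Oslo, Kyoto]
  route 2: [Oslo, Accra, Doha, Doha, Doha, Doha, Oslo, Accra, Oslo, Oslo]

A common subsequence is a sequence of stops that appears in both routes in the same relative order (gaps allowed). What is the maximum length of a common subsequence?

6

One common subsequence of length 6: Doha at route 1[1]=route 2[4]; then Doha at route 1[2]=route 2[5]; then Doha at route 1[6]=route 2[6]; then Oslo at route 1[7]=route 2[7]; then Accra at route 1[8]=route 2[8]; then Oslo at route 1[11]=route 2[10], and the DP table's final entry dp[12][10] is also 6, so no common subsequence is longer.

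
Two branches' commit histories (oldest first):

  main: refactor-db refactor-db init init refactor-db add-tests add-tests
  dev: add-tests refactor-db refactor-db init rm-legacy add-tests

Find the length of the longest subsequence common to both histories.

Taking refactor-db [1,2]; then refactor-db [2,3]; then init [3,4]; then add-tests [7,6] gives a common subsequence of length 4. Since dp[7][6] = 4, nothing longer is possible.

4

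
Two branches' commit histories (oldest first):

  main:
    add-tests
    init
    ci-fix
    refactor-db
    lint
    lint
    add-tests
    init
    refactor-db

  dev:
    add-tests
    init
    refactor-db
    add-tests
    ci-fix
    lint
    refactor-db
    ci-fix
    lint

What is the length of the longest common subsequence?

5

Pick add-tests [1,1], init [2,2], ci-fix [3,5], refactor-db [4,7], lint [6,9]; all 5 commits appear in both, in order. Since dp[9][9] = 5, nothing longer is possible.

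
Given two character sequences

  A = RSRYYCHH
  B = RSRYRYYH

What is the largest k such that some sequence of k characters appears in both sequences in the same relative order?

One common subsequence of length 6: R (A #1, B #1); then S (A #2, B #2); then R (A #3, B #5); then Y (A #4, B #6); then Y (A #5, B #7); then H (A #8, B #8). The LCS DP gives dp[8][8] = 6, so this is optimal.

6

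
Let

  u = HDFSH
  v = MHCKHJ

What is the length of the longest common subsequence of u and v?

2

Pick H [1,2] → H [5,5]; all 2 characters appear in both, in order. The LCS DP gives dp[5][6] = 2, so this is optimal.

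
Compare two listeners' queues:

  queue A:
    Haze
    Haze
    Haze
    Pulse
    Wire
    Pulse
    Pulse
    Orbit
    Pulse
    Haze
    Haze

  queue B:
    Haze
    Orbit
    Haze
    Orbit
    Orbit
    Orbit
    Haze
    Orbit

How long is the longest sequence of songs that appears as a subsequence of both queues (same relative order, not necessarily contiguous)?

4

Match Haze at queue A[1]=queue B[1], then Haze at queue A[2]=queue B[3], then Haze at queue A[3]=queue B[7], then Orbit at queue A[8]=queue B[8] — 4 songs in the same relative order in both. Since dp[11][8] = 4, nothing longer is possible.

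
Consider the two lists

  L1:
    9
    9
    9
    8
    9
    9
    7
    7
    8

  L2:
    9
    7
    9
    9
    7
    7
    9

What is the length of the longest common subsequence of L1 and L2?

5

Pick 9 (L1 #1, L2 #1) → 9 (L1 #5, L2 #3) → 9 (L1 #6, L2 #4) → 7 (L1 #7, L2 #5) → 7 (L1 #8, L2 #6); all 5 values appear in both, in order. dp[9][7] = 5 confirms this is the maximum.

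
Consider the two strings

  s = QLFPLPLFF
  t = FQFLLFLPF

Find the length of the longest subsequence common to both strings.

6

Taking Q at s[1]=t[2], then L at s[2]=t[5], then F at s[3]=t[6], then L at s[5]=t[7], then P at s[6]=t[8], then F at s[9]=t[9] gives a common subsequence of length 6. The LCS DP gives dp[9][9] = 6, so this is optimal.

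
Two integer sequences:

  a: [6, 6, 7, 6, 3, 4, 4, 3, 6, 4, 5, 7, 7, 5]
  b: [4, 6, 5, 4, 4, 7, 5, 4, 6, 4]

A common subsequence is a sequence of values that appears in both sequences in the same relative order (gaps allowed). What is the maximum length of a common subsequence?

Taking 6 [1,2], then 7 [3,6], then 4 [7,8], then 6 [9,9], then 4 [10,10] gives a common subsequence of length 5. The LCS DP gives dp[14][10] = 5, so this is optimal.

5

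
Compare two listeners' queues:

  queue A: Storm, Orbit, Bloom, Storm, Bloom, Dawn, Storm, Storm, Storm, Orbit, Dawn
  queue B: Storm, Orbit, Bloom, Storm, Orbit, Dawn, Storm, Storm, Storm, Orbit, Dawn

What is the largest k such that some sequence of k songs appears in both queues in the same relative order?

Pick Storm [1,1] → Orbit [2,2] → Bloom [3,3] → Storm [4,4] → Dawn [6,6] → Storm [7,7] → Storm [8,8] → Storm [9,9] → Orbit [10,10] → Dawn [11,11]; all 10 songs appear in both, in order. dp[11][11] = 10 confirms this is the maximum.

10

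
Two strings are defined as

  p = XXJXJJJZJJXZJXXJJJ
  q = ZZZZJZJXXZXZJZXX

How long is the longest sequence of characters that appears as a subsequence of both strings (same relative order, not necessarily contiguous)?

Match X (p #1, q #8); then X (p #2, q #9); then X (p #4, q #11); then Z (p #8, q #12); then J (p #10, q #13); then Z (p #12, q #14); then X (p #14, q #15); then X (p #15, q #16) — 8 characters in the same relative order in both. Since dp[18][16] = 8, nothing longer is possible.

8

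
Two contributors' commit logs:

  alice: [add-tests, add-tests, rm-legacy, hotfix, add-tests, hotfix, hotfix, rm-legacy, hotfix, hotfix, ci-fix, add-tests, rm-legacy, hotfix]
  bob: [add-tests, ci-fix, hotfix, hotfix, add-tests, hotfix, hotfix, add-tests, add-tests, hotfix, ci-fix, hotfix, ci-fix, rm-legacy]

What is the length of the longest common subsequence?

9

Match add-tests at alice[1]=bob[1] → hotfix at alice[4]=bob[4] → add-tests at alice[5]=bob[5] → hotfix at alice[6]=bob[6] → hotfix at alice[7]=bob[7] → hotfix at alice[9]=bob[10] → hotfix at alice[10]=bob[12] → ci-fix at alice[11]=bob[13] → rm-legacy at alice[13]=bob[14] — 9 commits in the same relative order in both. The LCS DP gives dp[14][14] = 9, so this is optimal.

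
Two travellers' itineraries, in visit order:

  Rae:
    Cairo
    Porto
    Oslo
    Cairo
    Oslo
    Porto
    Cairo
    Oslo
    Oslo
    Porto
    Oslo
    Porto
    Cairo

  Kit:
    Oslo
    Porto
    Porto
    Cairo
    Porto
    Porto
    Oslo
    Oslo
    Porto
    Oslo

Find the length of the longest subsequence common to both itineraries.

7

One common subsequence of length 7: Cairo (Rae #1, Kit #4), Porto (Rae #2, Kit #5), Porto (Rae #6, Kit #6), Oslo (Rae #8, Kit #7), Oslo (Rae #9, Kit #8), Porto (Rae #10, Kit #9), Oslo (Rae #11, Kit #10). Since dp[13][10] = 7, nothing longer is possible.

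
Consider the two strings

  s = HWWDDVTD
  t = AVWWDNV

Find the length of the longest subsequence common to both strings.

Let dp[i][j] be the LCS length of the first i characters of s and the first j characters of t. dp[i][j] = dp[i-1][j-1]+1 when the i-th and j-th characters match, else max(dp[i-1][j], dp[i][j-1]).
    ·  A  V  W  W  D  N  V
 ·  0  0  0  0  0  0  0  0
 H  0  0  0  0  0  0  0  0
 W  0  0  0  1  1  1  1  1
 W  0  0  0  1  2  2  2  2
 D  0  0  0  1  2  3  3  3
 D  0  0  0  1  2  3  3  3
 V  0  0  1  1  2  3  3  4
 T  0  0  1  1  2  3  3  4
 D  0  0  1  1  2  3  3  4
dp[8][7] = 4. One LCS (by backtracking along matches): WWDV.

4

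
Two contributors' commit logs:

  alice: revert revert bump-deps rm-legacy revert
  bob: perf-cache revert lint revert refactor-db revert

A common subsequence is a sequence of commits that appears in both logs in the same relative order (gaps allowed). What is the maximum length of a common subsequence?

Match revert [1,2], then revert [2,4], then revert [5,6] — 3 commits in the same relative order in both, and the DP table's final entry dp[5][6] is also 3, so no common subsequence is longer.

3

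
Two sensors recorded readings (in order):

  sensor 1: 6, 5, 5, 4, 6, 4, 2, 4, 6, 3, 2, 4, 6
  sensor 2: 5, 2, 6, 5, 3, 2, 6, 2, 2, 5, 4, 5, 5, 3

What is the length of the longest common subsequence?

6

Pick 6 (sensor 1 #1, sensor 2 #3) → 5 (sensor 1 #2, sensor 2 #4) → 6 (sensor 1 #5, sensor 2 #7) → 2 (sensor 1 #7, sensor 2 #9) → 4 (sensor 1 #8, sensor 2 #11) → 3 (sensor 1 #10, sensor 2 #14); all 6 values appear in both, in order. Since dp[13][14] = 6, nothing longer is possible.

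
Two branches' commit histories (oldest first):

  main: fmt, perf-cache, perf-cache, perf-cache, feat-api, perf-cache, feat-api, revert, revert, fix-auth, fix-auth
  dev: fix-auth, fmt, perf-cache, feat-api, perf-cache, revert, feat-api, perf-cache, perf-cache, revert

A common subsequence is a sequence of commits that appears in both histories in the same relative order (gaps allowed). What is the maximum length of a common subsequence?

6

Pick fmt (main #1, dev #2) → perf-cache (main #2, dev #3) → perf-cache (main #3, dev #5) → perf-cache (main #4, dev #8) → perf-cache (main #6, dev #9) → revert (main #9, dev #10); all 6 commits appear in both, in order. dp[11][10] = 6 confirms this is the maximum.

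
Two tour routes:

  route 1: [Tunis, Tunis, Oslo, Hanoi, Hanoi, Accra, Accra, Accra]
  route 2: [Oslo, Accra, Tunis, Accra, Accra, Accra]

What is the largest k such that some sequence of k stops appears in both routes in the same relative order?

Taking Tunis [2,3], Accra [6,4], Accra [7,5], Accra [8,6] gives a common subsequence of length 4. The LCS DP gives dp[8][6] = 4, so this is optimal.

4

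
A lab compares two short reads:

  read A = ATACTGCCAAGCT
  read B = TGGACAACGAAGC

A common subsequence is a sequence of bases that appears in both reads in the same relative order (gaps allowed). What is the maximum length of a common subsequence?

8

Pick A [1,6] → A [3,7] → C [4,8] → G [6,9] → A [9,10] → A [10,11] → G [11,12] → C [12,13]; all 8 bases appear in both, in order. Since dp[13][13] = 8, nothing longer is possible.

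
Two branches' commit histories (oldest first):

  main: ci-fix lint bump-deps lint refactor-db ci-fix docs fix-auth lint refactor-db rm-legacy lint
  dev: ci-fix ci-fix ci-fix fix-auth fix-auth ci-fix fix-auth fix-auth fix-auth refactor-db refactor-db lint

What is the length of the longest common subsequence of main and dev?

5

One common subsequence of length 5: ci-fix (main #1, dev #3), then ci-fix (main #6, dev #6), then fix-auth (main #8, dev #9), then refactor-db (main #10, dev #11), then lint (main #12, dev #12). Since dp[12][12] = 5, nothing longer is possible.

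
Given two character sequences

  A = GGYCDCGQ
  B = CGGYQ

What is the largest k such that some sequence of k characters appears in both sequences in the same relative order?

4

One common subsequence of length 4: G (A #1, B #2) → G (A #2, B #3) → Y (A #3, B #4) → Q (A #8, B #5). dp[8][5] = 4 confirms this is the maximum.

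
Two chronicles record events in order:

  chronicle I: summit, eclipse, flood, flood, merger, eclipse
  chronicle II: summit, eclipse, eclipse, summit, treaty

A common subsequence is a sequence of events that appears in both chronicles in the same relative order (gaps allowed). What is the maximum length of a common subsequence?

3

Taking summit (chronicle I #1, chronicle II #1), then eclipse (chronicle I #2, chronicle II #2), then eclipse (chronicle I #6, chronicle II #3) gives a common subsequence of length 3. dp[6][5] = 3 confirms this is the maximum.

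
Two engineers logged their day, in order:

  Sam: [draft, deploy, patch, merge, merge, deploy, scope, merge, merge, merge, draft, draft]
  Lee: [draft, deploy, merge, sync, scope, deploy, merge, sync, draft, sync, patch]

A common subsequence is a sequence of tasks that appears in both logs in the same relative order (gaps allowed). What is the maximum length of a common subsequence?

One common subsequence of length 6: draft at Sam[1]=Lee[1], deploy at Sam[2]=Lee[2], merge at Sam[4]=Lee[3], deploy at Sam[6]=Lee[6], merge at Sam[8]=Lee[7], draft at Sam[11]=Lee[9]. dp[12][11] = 6 confirms this is the maximum.

6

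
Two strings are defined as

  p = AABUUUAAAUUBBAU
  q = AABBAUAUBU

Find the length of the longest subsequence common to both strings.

Let dp[i][j] be the LCS length of the first i characters of p and the first j characters of q. dp[i][j] = dp[i-1][j-1]+1 when the i-th and j-th characters match, else max(dp[i-1][j], dp[i][j-1]).
    ·  A  A  B  B  A  U  A  U  B  U
 ·  0  0  0  0  0  0  0  0  0  0  0
 A  0  1  1  1  1  1  1  1  1  1  1
 A  0  1  2  2  2  2  2  2  2  2  2
 B  0  1  2  3  3  3  3  3  3  3  3
 U  0  1  2  3  3  3  4  4  4  4  4
 U  0  1  2  3  3  3  4  4  5  5  5
 U  0  1  2  3  3  3  4  4  5  5  6
 A  0  1  2  3  3  4  4  5  5  5  6
 A  0  1  2  3  3  4  4  5  5  5  6
 A  0  1  2  3  3  4  4  5  5  5  6
 U  0  1  2  3  3  4  5  5  6  6  6
 U  0  1  2  3  3  4  5  5  6  6  7
 B  0  1  2  3  4  4  5  5  6  7  7
 B  0  1  2  3  4  4  5  5  6  7  7
 A  0  1  2  3  4  5  5  6  6  7  7
 U  0  1  2  3  4  5  6  6  7  7  8
dp[15][10] = 8. One LCS (by backtracking along matches): AABUAUBU.

8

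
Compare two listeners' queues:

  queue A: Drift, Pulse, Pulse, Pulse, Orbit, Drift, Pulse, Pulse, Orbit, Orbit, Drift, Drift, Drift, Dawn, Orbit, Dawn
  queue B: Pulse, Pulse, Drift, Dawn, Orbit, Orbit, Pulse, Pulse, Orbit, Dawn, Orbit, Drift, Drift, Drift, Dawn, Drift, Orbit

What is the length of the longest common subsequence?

12

Pick Pulse at queue A[2]=queue B[1] → Pulse at queue A[3]=queue B[2] → Orbit at queue A[5]=queue B[6] → Pulse at queue A[7]=queue B[7] → Pulse at queue A[8]=queue B[8] → Orbit at queue A[9]=queue B[9] → Orbit at queue A[10]=queue B[11] → Drift at queue A[11]=queue B[12] → Drift at queue A[12]=queue B[13] → Drift at queue A[13]=queue B[14] → Dawn at queue A[14]=queue B[15] → Orbit at queue A[15]=queue B[17]; all 12 songs appear in both, in order. Since dp[16][17] = 12, nothing longer is possible.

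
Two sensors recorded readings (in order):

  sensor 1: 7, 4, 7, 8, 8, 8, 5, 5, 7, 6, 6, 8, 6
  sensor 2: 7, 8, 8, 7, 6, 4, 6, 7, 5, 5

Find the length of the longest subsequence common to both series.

Taking 7 at sensor 1[3]=sensor 2[1], then 8 at sensor 1[5]=sensor 2[2], then 8 at sensor 1[6]=sensor 2[3], then 7 at sensor 1[9]=sensor 2[4], then 6 at sensor 1[10]=sensor 2[5], then 6 at sensor 1[11]=sensor 2[7] gives a common subsequence of length 6, and the DP table's final entry dp[13][10] is also 6, so no common subsequence is longer.

6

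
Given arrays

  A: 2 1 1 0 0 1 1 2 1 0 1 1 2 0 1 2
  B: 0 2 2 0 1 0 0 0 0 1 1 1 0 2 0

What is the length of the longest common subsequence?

Pick 2 (A #1, B #3), 1 (A #2, B #5), 0 (A #4, B #8), 0 (A #5, B #9), 1 (A #6, B #10), 1 (A #7, B #11), 1 (A #9, B #12), 0 (A #10, B #13), 2 (A #13, B #14), 0 (A #14, B #15); all 10 values appear in both, in order, and the DP table's final entry dp[16][15] is also 10, so no common subsequence is longer.

10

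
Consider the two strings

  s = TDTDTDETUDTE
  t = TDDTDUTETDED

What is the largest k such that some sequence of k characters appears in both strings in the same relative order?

9

Let dp[i][j] be the LCS length of the first i characters of s and the first j characters of t. dp[i][j] = dp[i-1][j-1]+1 when the i-th and j-th characters match, else max(dp[i-1][j], dp[i][j-1]).
    ·  T  D  D  T  D  U  T  E  T  D  E  D
 ·  0  0  0  0  0  0  0  0  0  0  0  0  0
 T  0  1  1  1  1  1  1  1  1  1  1  1  1
 D  0  1  2  2  2  2  2  2  2  2  2  2  2
 T  0  1  2  2  3  3  3  3  3  3  3  3  3
 D  0  1  2  3  3  4  4  4  4  4  4  4  4
 T  0  1  2  3  4  4  4  5  5  5  5  5  5
 D  0  1  2  3  4  5  5  5  5  5  6  6  6
 E  0  1  2  3  4  5  5  5  6  6  6  7  7
 T  0  1  2  3  4  5  5  6  6  7  7  7  7
 U  0  1  2  3  4  5  6  6  6  7  7  7  7
 D  0  1  2  3  4  5  6  6  6  7  8  8  8
 T  0  1  2  3  4  5  6  7  7  7  8  8  8
 E  0  1  2  3  4  5  6  7  8  8  8  9  9
dp[12][12] = 9. One LCS (by backtracking along matches): TDTDTETDE.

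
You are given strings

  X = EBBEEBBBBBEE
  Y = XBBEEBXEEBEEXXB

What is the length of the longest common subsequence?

Pick B [2,2]; then B [3,3]; then E [4,4]; then E [5,5]; then B [6,6]; then B [10,10]; then E [11,11]; then E [12,12]; all 8 characters appear in both, in order. dp[12][15] = 8 confirms this is the maximum.

8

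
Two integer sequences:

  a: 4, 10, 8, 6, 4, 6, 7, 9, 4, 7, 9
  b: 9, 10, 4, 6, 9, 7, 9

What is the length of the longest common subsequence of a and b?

Match 10 [2,2] → 4 [5,3] → 6 [6,4] → 9 [8,5] → 7 [10,6] → 9 [11,7] — 6 values in the same relative order in both. Since dp[11][7] = 6, nothing longer is possible.

6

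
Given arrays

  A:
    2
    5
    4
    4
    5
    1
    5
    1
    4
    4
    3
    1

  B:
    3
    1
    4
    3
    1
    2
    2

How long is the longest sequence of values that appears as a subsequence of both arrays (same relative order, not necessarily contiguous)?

Let dp[i][j] be the LCS length of the first i values of A and the first j values of B. dp[i][j] = dp[i-1][j-1]+1 when the i-th and j-th values match, else max(dp[i-1][j], dp[i][j-1]).
    ·  3  1  4  3  1  2  2
 ·  0  0  0  0  0  0  0  0
 2  0  0  0  0  0  0  1  1
 5  0  0  0  0  0  0  1  1
 4  0  0  0  1  1  1  1  1
 4  0  0  0  1  1  1  1  1
 5  0  0  0  1  1  1  1  1
 1  0  0  1  1  1  2  2  2
 5  0  0  1  1  1  2  2  2
 1  0  0  1  1  1  2  2  2
 4  0  0  1  2  2  2  2  2
 4  0  0  1  2  2  2  2  2
 3  0  1  1  2  3  3  3  3
 1  0  1  2  2  3  4  4  4
dp[12][7] = 4. One LCS (by backtracking along matches): 1, 4, 3, 1.

4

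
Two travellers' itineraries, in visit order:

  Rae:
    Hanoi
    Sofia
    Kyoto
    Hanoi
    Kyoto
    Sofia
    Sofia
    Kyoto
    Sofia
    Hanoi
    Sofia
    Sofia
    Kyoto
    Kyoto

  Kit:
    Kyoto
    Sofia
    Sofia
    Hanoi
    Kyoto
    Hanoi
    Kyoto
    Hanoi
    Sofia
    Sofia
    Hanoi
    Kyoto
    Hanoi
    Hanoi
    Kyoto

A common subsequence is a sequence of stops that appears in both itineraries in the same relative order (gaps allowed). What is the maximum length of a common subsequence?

Pick Hanoi (Rae #1, Kit #4), then Kyoto (Rae #3, Kit #5), then Hanoi (Rae #4, Kit #6), then Kyoto (Rae #5, Kit #7), then Sofia (Rae #6, Kit #9), then Sofia (Rae #7, Kit #10), then Kyoto (Rae #8, Kit #12), then Hanoi (Rae #10, Kit #14), then Kyoto (Rae #14, Kit #15); all 9 stops appear in both, in order. The LCS DP gives dp[14][15] = 9, so this is optimal.

9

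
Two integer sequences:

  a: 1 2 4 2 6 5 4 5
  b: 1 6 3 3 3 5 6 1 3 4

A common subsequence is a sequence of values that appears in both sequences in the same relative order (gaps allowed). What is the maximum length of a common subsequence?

4

Taking 1 (a #1, b #1) → 6 (a #5, b #2) → 5 (a #6, b #6) → 4 (a #7, b #10) gives a common subsequence of length 4. Since dp[8][10] = 4, nothing longer is possible.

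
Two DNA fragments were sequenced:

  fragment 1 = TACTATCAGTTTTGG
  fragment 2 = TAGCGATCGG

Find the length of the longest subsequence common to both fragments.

Pick T (fragment 1 #1, fragment 2 #1), A (fragment 1 #2, fragment 2 #2), C (fragment 1 #3, fragment 2 #4), A (fragment 1 #5, fragment 2 #6), T (fragment 1 #6, fragment 2 #7), C (fragment 1 #7, fragment 2 #8), G (fragment 1 #14, fragment 2 #9), G (fragment 1 #15, fragment 2 #10); all 8 bases appear in both, in order. Since dp[15][10] = 8, nothing longer is possible.

8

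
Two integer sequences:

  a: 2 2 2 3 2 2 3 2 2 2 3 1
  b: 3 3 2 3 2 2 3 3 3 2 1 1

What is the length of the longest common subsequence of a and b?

7

One common subsequence of length 7: 2 at a[1]=b[3], then 2 at a[2]=b[5], then 2 at a[3]=b[6], then 3 at a[4]=b[8], then 3 at a[7]=b[9], then 2 at a[8]=b[10], then 1 at a[12]=b[12]. The LCS DP gives dp[12][12] = 7, so this is optimal.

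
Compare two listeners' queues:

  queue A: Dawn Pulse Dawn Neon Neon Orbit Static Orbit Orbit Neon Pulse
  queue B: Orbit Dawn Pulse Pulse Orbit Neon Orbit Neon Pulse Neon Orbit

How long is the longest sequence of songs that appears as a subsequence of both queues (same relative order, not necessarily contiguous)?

Pick Dawn [1,2], Pulse [2,4], Neon [5,6], Orbit [9,7], Neon [10,8], Pulse [11,9]; all 6 songs appear in both, in order, and the DP table's final entry dp[11][11] is also 6, so no common subsequence is longer.

6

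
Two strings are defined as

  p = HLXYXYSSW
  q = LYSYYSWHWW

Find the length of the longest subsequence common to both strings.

5

Pick L [2,1], then Y [4,4], then Y [6,5], then S [7,6], then W [9,10]; all 5 characters appear in both, in order. dp[9][10] = 5 confirms this is the maximum.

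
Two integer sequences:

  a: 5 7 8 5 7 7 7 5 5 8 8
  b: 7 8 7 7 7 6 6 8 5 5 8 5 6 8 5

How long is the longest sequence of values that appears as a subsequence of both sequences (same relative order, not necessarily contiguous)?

9

Taking 7 (a #2, b #1); then 8 (a #3, b #2); then 7 (a #5, b #3); then 7 (a #6, b #4); then 7 (a #7, b #5); then 5 (a #8, b #9); then 5 (a #9, b #10); then 8 (a #10, b #11); then 8 (a #11, b #14) gives a common subsequence of length 9, and the DP table's final entry dp[11][15] is also 9, so no common subsequence is longer.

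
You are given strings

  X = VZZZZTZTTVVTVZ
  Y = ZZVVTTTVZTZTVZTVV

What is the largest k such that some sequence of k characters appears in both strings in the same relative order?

Pick Z at X[2]=Y[1]; then Z at X[3]=Y[2]; then Z at X[4]=Y[9]; then Z at X[5]=Y[11]; then T at X[6]=Y[12]; then Z at X[7]=Y[14]; then T at X[9]=Y[15]; then V at X[11]=Y[16]; then V at X[13]=Y[17]; all 9 characters appear in both, in order. Since dp[14][17] = 9, nothing longer is possible.

9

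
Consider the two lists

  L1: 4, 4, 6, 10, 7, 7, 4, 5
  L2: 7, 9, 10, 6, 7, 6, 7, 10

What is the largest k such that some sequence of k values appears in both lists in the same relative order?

One common subsequence of length 3: 6 (L1 #3, L2 #4); then 7 (L1 #5, L2 #5); then 7 (L1 #6, L2 #7), and the DP table's final entry dp[8][8] is also 3, so no common subsequence is longer.

3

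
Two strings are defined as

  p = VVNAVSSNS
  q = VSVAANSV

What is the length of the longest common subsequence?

5

Let dp[i][j] be the LCS length of the first i characters of p and the first j characters of q. dp[i][j] = dp[i-1][j-1]+1 when the i-th and j-th characters match, else max(dp[i-1][j], dp[i][j-1]).
    ·  V  S  V  A  A  N  S  V
 ·  0  0  0  0  0  0  0  0  0
 V  0  1  1  1  1  1  1  1  1
 V  0  1  1  2  2  2  2  2  2
 N  0  1  1  2  2  2  3  3  3
 A  0  1  1  2  3  3  3  3  3
 V  0  1  1  2  3  3  3  3  4
 S  0  1  2  2  3  3  3  4  4
 S  0  1  2  2  3  3  3  4  4
 N  0  1  2  2  3  3  4  4  4
 S  0  1  2  2  3  3  4  5  5
dp[9][8] = 5. One LCS (by backtracking along matches): VVANS.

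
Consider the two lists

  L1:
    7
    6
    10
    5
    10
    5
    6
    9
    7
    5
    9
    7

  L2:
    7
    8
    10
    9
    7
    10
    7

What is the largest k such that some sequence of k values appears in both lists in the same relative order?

Pick 7 at L1[1]=L2[1]; then 10 at L1[5]=L2[3]; then 9 at L1[8]=L2[4]; then 7 at L1[9]=L2[5]; then 7 at L1[12]=L2[7]; all 5 values appear in both, in order, and the DP table's final entry dp[12][7] is also 5, so no common subsequence is longer.

5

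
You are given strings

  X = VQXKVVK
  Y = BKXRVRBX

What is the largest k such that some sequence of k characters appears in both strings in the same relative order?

Let dp[i][j] be the LCS length of the first i characters of X and the first j characters of Y. dp[i][j] = dp[i-1][j-1]+1 when the i-th and j-th characters match, else max(dp[i-1][j], dp[i][j-1]).
    ·  B  K  X  R  V  R  B  X
 ·  0  0  0  0  0  0  0  0  0
 V  0  0  0  0  0  1  1  1  1
 Q  0  0  0  0  0  1  1  1  1
 X  0  0  0  1  1  1  1  1  2
 K  0  0  1  1  1  1  1  1  2
 V  0  0  1  1  1  2  2  2  2
 V  0  0  1  1  1  2  2  2  2
 K  0  0  1  1  1  2  2  2  2
dp[7][8] = 2. One LCS (by backtracking along matches): VX.

2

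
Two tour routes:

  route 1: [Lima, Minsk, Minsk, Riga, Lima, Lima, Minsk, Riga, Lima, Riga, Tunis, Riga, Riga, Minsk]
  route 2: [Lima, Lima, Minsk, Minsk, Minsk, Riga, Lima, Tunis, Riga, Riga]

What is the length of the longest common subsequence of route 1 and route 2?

9

Pick Lima (route 1 #1, route 2 #2); then Minsk (route 1 #2, route 2 #3); then Minsk (route 1 #3, route 2 #4); then Minsk (route 1 #7, route 2 #5); then Riga (route 1 #8, route 2 #6); then Lima (route 1 #9, route 2 #7); then Tunis (route 1 #11, route 2 #8); then Riga (route 1 #12, route 2 #9); then Riga (route 1 #13, route 2 #10); all 9 stops appear in both, in order. dp[14][10] = 9 confirms this is the maximum.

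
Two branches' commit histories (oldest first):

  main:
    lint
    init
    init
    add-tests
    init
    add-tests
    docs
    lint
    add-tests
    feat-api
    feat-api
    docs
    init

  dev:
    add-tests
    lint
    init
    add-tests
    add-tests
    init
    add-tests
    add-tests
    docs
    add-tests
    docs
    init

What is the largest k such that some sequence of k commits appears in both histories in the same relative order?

Taking lint (main #1, dev #2), init (main #2, dev #3), init (main #3, dev #6), add-tests (main #4, dev #7), add-tests (main #6, dev #8), docs (main #7, dev #9), add-tests (main #9, dev #10), docs (main #12, dev #11), init (main #13, dev #12) gives a common subsequence of length 9. Since dp[13][12] = 9, nothing longer is possible.

9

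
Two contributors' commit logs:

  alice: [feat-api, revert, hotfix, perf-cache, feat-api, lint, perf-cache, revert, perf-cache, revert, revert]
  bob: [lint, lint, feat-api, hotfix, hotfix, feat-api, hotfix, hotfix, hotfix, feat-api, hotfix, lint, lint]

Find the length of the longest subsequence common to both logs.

One common subsequence of length 4: feat-api [1,6], then hotfix [3,9], then feat-api [5,10], then lint [6,13]. The LCS DP gives dp[11][13] = 4, so this is optimal.

4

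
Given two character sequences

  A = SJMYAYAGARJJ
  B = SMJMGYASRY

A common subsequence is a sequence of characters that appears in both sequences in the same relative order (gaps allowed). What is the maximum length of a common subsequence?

6

Pick S at A[1]=B[1], J at A[2]=B[3], M at A[3]=B[4], Y at A[4]=B[6], A at A[5]=B[7], Y at A[6]=B[10]; all 6 characters appear in both, in order, and the DP table's final entry dp[12][10] is also 6, so no common subsequence is longer.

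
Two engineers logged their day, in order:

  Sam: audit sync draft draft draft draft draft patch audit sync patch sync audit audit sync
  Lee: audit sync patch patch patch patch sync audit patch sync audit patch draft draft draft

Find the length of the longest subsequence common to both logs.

7

Match audit (Sam #1, Lee #1), then sync (Sam #2, Lee #2), then patch (Sam #8, Lee #6), then audit (Sam #9, Lee #8), then patch (Sam #11, Lee #9), then sync (Sam #12, Lee #10), then audit (Sam #13, Lee #11) — 7 tasks in the same relative order in both. dp[15][15] = 7 confirms this is the maximum.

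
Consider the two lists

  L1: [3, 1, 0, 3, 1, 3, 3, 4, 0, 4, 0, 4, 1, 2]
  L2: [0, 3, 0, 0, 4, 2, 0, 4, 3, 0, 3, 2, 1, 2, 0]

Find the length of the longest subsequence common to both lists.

Match 3 at L1[1]=L2[2], then 0 at L1[3]=L2[4], then 4 at L1[8]=L2[5], then 0 at L1[9]=L2[7], then 4 at L1[10]=L2[8], then 0 at L1[11]=L2[10], then 1 at L1[13]=L2[13], then 2 at L1[14]=L2[14] — 8 values in the same relative order in both. The LCS DP gives dp[14][15] = 8, so this is optimal.

8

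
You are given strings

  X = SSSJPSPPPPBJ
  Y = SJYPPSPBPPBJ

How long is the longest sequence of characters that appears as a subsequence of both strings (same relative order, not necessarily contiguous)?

9

Taking S [3,1], then J [4,2], then P [5,5], then S [6,6], then P [7,7], then P [9,9], then P [10,10], then B [11,11], then J [12,12] gives a common subsequence of length 9. dp[12][12] = 9 confirms this is the maximum.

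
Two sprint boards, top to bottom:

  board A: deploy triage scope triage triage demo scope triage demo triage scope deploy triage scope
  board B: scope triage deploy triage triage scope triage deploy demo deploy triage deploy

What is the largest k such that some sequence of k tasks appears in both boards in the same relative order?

8

One common subsequence of length 8: deploy at board A[1]=board B[3], triage at board A[4]=board B[4], triage at board A[5]=board B[5], scope at board A[7]=board B[6], triage at board A[8]=board B[7], demo at board A[9]=board B[9], triage at board A[10]=board B[11], deploy at board A[12]=board B[12]. Since dp[14][12] = 8, nothing longer is possible.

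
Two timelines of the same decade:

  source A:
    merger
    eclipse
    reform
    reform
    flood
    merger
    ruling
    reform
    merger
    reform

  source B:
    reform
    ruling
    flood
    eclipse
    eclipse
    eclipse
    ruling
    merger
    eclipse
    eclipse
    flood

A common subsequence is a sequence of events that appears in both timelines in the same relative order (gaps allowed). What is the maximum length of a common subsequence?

Pick reform at source A[3]=source B[1], then flood at source A[5]=source B[3], then ruling at source A[7]=source B[7], then merger at source A[9]=source B[8]; all 4 events appear in both, in order, and the DP table's final entry dp[10][11] is also 4, so no common subsequence is longer.

4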